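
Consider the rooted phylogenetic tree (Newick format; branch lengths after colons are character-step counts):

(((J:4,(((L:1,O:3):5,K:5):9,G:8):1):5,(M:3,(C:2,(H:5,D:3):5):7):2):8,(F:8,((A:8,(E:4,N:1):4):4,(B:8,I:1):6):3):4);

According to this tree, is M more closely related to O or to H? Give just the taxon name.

H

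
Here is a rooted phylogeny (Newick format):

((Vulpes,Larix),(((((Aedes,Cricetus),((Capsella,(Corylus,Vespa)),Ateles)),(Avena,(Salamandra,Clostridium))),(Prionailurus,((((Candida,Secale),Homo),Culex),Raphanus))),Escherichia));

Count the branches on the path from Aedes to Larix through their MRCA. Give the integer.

The MRCA of Aedes and Larix is the root of the tree.
From Aedes up to that node: 6 branches. From Larix up to the same node: 2 branches. Total: 6 + 2 = 8.

8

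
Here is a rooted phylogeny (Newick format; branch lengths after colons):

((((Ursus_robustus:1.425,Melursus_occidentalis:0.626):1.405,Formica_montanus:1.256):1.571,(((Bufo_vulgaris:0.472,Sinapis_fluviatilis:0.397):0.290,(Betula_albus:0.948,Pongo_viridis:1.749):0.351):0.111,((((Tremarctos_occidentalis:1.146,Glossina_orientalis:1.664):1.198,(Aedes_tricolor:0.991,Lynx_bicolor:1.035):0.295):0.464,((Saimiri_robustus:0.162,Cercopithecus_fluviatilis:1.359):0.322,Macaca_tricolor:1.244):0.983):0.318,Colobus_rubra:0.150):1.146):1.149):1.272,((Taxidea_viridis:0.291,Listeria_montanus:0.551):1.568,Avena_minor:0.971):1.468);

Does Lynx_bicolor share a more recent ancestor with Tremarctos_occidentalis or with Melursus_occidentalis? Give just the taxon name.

Tremarctos_occidentalis

The MRCA of Lynx_bicolor and Tremarctos_occidentalis subtends ((Tremarctos_occidentalis,Glossina_orientalis),(Aedes_tricolor,Lynx_bicolor)) (4 taxa).
The MRCA of Lynx_bicolor and Melursus_occidentalis subtends (((Ursus_robustus,Melursus_occidentalis),Formica_montanus),(((Bufo_vulgaris,Sinapis_fluviatilis),(Betula_albus,Pongo_viridis)),((((Tremarctos_occidentalis,Glossina_orientalis),(Aedes_tricolor,Lynx_bicolor)),((Saimiri_robustus,Cercopithecus_fluviatilis),Macaca_tricolor)),Colobus_rubra))) (15 taxa).
The first is nested inside the second, so Lynx_bicolor shares a more recent common ancestor with Tremarctos_occidentalis.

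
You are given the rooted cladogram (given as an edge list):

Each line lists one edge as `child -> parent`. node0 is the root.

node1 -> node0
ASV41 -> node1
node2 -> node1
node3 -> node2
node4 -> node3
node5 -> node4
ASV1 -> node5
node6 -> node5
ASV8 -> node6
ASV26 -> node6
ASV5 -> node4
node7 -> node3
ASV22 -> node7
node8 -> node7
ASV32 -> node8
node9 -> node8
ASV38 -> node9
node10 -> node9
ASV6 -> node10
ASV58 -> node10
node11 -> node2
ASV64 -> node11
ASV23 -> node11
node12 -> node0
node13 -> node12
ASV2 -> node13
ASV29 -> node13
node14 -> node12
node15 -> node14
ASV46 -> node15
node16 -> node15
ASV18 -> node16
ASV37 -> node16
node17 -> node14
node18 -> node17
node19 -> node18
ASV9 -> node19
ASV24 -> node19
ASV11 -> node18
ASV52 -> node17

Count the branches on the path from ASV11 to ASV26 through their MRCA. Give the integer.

The MRCA of ASV11 and ASV26 is the root of the tree.
From ASV11 up to that node: 5 branches. From ASV26 up to the same node: 7 branches. Total: 5 + 7 = 12.

12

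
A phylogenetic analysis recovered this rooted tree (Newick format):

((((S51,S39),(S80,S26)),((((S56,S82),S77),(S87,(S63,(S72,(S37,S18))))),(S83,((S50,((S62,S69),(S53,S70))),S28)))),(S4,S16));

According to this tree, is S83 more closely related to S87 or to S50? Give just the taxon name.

S50

The MRCA of S83 and S50 subtends (S83,((S50,((S62,S69),(S53,S70))),S28)) (7 taxa).
The MRCA of S83 and S87 subtends ((((S56,S82),S77),(S87,(S63,(S72,(S37,S18))))),(S83,((S50,((S62,S69),(S53,S70))),S28))) (15 taxa).
The first is nested inside the second, so S83 shares a more recent common ancestor with S50.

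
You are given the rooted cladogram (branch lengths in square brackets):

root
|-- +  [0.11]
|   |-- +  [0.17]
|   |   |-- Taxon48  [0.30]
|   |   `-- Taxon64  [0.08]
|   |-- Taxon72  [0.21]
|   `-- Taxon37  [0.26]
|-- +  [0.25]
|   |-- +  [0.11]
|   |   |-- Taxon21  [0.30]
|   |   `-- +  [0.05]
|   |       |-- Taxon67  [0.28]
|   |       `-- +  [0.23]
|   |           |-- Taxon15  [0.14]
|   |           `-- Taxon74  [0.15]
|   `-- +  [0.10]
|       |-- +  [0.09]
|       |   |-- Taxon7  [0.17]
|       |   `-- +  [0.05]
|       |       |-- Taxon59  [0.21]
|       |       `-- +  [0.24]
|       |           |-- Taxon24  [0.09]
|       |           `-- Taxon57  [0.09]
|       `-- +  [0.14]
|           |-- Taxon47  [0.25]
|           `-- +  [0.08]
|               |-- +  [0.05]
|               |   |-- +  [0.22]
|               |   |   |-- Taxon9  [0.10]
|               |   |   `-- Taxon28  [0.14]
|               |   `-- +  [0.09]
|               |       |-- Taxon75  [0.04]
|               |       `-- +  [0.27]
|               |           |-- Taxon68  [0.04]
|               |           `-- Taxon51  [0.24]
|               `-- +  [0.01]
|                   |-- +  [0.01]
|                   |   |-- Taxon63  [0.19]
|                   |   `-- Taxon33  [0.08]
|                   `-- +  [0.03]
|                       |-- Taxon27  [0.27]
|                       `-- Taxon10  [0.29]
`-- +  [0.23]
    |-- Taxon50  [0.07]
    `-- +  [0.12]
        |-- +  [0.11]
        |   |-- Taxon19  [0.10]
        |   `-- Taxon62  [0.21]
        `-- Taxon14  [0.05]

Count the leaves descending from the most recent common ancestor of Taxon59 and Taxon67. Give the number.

The MRCA of Taxon59 and Taxon67 is the node subtending ((Taxon21,(Taxon67,(Taxon15,Taxon74))),((Taxon7,(Taxon59,(Taxon24,Taxon57))),(Taxon47,(((Taxon9,Taxon28),(Taxon75,(Taxon68,Taxon51))),((Taxon63,Taxon33),(Taxon27,Taxon10)))))).
That clade contains 18 terminal taxa: Taxon10, Taxon15, Taxon21, Taxon24, Taxon27, Taxon28, Taxon33, Taxon47, Taxon51, Taxon57, Taxon59, Taxon63, Taxon67, Taxon68, Taxon7, Taxon74, Taxon75, Taxon9.

18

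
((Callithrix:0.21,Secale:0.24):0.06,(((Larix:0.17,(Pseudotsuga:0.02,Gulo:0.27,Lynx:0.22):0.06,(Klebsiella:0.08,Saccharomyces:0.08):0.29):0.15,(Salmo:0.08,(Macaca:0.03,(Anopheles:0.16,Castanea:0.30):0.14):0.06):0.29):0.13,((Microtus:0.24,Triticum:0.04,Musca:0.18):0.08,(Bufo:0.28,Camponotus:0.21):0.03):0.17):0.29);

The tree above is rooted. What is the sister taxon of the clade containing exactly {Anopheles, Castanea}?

The clade containing exactly {Anopheles, Castanea} attaches to the tree at the node subtending (Macaca,(Anopheles,Castanea)).
The other lineage descending from that same node — the sister group — is the single tip Macaca.

Macaca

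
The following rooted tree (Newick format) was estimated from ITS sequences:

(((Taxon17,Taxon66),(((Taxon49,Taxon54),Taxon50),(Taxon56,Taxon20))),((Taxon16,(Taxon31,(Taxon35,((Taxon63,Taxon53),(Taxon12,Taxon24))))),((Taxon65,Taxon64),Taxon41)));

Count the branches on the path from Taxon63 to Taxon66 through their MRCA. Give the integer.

10

The MRCA of Taxon63 and Taxon66 is the root of the tree.
From Taxon63 up to that node: 7 branches. From Taxon66 up to the same node: 3 branches. Total: 7 + 3 = 10.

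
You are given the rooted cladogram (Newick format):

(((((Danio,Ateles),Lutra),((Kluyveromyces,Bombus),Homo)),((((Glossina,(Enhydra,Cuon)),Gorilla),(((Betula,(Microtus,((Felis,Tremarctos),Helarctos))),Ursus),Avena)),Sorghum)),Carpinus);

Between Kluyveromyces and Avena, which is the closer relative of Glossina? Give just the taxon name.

The MRCA of Glossina and Avena subtends (((Glossina,(Enhydra,Cuon)),Gorilla),(((Betula,(Microtus,((Felis,Tremarctos),Helarctos))),Ursus),Avena)) (11 taxa).
The MRCA of Glossina and Kluyveromyces subtends ((((Danio,Ateles),Lutra),((Kluyveromyces,Bombus),Homo)),((((Glossina,(Enhydra,Cuon)),Gorilla),(((Betula,(Microtus,((Felis,Tremarctos),Helarctos))),Ursus),Avena)),Sorghum)) (18 taxa).
The first is nested inside the second, so Glossina shares a more recent common ancestor with Avena.

Avena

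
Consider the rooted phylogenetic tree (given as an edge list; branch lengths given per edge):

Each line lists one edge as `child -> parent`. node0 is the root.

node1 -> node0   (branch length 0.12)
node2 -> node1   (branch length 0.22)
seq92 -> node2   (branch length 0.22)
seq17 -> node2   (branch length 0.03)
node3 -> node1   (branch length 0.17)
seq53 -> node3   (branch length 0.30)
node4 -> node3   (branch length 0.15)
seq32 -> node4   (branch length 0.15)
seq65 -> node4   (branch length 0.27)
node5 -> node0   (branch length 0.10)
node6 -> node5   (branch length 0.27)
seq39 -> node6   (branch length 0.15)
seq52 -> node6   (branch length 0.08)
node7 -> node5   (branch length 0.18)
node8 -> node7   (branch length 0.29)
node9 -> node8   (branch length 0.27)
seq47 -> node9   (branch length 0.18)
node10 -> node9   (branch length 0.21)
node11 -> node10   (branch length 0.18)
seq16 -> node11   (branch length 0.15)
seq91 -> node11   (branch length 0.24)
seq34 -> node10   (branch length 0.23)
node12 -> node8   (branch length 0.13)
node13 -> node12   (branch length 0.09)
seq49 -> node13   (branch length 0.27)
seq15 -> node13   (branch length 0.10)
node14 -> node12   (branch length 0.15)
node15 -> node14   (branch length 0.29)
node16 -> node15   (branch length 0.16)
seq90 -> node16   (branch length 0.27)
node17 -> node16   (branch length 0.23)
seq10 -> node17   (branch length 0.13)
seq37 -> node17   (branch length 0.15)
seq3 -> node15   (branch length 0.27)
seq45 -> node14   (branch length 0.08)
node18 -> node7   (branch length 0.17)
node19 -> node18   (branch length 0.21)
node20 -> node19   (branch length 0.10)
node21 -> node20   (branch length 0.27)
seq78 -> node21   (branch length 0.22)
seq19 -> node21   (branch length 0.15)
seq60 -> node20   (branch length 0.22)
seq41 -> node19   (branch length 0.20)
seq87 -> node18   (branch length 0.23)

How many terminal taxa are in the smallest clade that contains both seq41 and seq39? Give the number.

The MRCA of seq41 and seq39 is the node subtending ((seq39,seq52),(((seq47,((seq16,seq91),seq34)),((seq49,seq15),(((seq90,(seq10,seq37)),seq3),seq45))),((((seq78,seq19),seq60),seq41),seq87))).
That clade contains 18 terminal taxa: seq10, seq15, seq16, seq19, seq3, seq34, seq37, seq39, seq41, seq45, seq47, seq49, seq52, seq60, seq78, seq87, seq90, seq91.

18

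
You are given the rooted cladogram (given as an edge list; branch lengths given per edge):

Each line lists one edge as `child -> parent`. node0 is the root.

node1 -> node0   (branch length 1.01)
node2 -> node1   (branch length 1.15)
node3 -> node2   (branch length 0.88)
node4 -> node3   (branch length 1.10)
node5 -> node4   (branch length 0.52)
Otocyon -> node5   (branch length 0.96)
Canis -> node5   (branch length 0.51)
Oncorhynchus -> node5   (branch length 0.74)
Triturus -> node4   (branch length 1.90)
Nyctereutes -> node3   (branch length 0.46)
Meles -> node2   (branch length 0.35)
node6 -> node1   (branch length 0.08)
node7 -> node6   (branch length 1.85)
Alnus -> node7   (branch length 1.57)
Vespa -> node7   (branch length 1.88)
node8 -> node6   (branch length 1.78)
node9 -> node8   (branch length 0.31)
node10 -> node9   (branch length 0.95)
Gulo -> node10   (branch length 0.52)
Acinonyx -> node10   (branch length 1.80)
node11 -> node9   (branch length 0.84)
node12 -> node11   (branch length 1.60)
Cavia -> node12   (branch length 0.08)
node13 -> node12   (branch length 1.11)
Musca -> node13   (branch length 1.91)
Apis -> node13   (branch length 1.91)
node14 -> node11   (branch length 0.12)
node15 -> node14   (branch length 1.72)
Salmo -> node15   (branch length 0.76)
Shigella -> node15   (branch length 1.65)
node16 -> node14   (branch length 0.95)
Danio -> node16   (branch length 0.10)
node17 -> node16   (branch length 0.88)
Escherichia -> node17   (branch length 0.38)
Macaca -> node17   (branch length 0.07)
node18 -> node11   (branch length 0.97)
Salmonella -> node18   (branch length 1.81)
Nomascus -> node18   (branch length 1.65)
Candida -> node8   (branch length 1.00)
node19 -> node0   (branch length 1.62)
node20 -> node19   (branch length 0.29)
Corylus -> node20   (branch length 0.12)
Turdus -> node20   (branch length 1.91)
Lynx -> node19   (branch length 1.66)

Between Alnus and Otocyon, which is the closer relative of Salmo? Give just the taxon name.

The MRCA of Salmo and Alnus subtends ((Alnus,Vespa),(((Gulo,Acinonyx),((Cavia,(Musca,Apis)),((Salmo,Shigella),(Danio,(Escherichia,Macaca))),(Salmonella,Nomascus))),Candida)) (15 taxa).
The MRCA of Salmo and Otocyon subtends (((((Otocyon,Canis,Oncorhynchus),Triturus),Nyctereutes),Meles),((Alnus,Vespa),(((Gulo,Acinonyx),((Cavia,(Musca,Apis)),((Salmo,Shigella),(Danio,(Escherichia,Macaca))),(Salmonella,Nomascus))),Candida))) (21 taxa).
The first is nested inside the second, so Salmo shares a more recent common ancestor with Alnus.

Alnus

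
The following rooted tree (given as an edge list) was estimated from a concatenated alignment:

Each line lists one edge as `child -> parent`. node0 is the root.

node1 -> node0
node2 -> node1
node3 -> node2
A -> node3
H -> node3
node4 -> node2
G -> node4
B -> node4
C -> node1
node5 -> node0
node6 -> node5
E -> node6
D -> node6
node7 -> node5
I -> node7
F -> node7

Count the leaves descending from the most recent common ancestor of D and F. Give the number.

4

The MRCA of D and F is the node subtending ((E,D),(I,F)).
That clade contains 4 terminal taxa: D, E, F, I.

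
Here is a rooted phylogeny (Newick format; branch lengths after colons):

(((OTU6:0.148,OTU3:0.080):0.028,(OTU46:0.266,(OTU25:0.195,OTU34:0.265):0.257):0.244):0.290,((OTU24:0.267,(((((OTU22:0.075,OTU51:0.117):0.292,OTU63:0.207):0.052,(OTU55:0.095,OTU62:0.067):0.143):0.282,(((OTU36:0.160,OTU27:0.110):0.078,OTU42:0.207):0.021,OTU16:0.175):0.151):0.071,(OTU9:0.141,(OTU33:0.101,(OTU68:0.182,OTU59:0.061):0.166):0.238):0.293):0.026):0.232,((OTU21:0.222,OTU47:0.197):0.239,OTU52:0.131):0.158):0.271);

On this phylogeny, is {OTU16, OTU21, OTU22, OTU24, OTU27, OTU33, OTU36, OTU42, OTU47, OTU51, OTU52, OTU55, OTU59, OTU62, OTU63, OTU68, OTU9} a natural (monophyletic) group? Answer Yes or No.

Yes

The most recent common ancestor of these taxa subtends ((OTU24,(((((OTU22,OTU51),OTU63),(OTU55,OTU62)),(((OTU36,OTU27),OTU42),OTU16)),(OTU9,(OTU33,(OTU68,OTU59))))),((OTU21,OTU47),OTU52)).
That clade has exactly 17 tips — every listed taxon and nothing else — so the group is monophyletic.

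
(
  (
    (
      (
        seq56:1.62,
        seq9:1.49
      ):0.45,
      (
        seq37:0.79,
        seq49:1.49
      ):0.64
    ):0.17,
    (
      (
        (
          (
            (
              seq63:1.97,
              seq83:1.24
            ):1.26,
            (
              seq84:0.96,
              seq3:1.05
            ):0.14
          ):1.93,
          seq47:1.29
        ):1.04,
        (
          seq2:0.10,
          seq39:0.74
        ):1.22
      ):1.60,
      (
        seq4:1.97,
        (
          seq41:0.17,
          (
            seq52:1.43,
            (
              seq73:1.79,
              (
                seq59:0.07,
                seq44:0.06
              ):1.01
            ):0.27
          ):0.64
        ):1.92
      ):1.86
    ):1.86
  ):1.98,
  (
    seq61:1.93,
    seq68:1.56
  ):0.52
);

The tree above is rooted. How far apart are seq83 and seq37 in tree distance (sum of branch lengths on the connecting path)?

10.53

The path runs seq83 → … → MRCA → … → seq37; the MRCA is the node subtending (((seq56,seq9),(seq37,seq49)),(((((seq63,seq83),(seq84,seq3)),seq47),(seq2,seq39)),(seq4,(seq41,(seq52,(seq73,(seq59,seq44))))))).
Branch lengths along that path: 1.24 + 1.26 + 1.93 + 1.04 + 1.60 + 1.86 + 0.17 + 0.64 + 0.79 = 10.53.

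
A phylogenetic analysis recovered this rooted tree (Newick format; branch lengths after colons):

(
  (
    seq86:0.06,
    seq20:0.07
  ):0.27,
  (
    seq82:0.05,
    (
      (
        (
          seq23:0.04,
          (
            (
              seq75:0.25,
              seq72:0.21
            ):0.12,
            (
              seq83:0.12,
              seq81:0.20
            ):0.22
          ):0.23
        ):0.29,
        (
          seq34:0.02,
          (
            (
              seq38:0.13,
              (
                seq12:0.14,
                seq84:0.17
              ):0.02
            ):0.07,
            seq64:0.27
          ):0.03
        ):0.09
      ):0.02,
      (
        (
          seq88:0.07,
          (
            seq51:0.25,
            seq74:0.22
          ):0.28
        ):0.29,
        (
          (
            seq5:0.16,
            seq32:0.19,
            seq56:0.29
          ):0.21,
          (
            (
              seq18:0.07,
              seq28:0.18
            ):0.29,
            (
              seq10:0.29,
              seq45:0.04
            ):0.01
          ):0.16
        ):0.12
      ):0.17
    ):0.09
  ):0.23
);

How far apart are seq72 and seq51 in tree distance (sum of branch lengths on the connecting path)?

1.86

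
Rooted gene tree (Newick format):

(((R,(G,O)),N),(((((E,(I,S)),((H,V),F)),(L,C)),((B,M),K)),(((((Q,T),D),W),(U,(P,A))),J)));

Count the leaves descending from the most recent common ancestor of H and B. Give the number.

11

The MRCA of H and B is the node subtending ((((E,(I,S)),((H,V),F)),(L,C)),((B,M),K)).
That clade contains 11 terminal taxa: B, C, E, F, H, I, K, L, M, S, V.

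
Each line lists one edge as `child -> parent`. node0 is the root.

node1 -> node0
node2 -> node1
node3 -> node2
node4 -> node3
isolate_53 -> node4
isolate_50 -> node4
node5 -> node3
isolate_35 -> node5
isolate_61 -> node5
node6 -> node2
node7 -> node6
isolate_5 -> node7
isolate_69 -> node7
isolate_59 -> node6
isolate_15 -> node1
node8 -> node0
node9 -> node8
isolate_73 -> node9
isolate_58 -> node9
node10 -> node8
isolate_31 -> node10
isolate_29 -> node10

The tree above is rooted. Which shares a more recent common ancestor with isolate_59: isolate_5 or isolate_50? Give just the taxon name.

The MRCA of isolate_59 and isolate_5 subtends ((isolate_5,isolate_69),isolate_59) (3 taxa).
The MRCA of isolate_59 and isolate_50 subtends (((isolate_53,isolate_50),(isolate_35,isolate_61)),((isolate_5,isolate_69),isolate_59)) (7 taxa).
The first is nested inside the second, so isolate_59 shares a more recent common ancestor with isolate_5.

isolate_5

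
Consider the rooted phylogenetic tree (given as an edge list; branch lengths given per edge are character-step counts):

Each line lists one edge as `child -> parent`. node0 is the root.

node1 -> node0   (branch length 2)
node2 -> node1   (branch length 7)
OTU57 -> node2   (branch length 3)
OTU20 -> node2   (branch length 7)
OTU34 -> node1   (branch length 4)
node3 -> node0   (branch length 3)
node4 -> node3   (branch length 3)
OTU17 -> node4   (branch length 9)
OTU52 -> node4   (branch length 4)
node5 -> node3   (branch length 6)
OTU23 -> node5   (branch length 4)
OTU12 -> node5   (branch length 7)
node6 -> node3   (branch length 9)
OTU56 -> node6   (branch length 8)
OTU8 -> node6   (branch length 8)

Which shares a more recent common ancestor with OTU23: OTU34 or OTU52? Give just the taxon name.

The MRCA of OTU23 and OTU52 subtends ((OTU17,OTU52),(OTU23,OTU12),(OTU56,OTU8)) (6 taxa).
The MRCA of OTU23 and OTU34 is the root, subtending the entire tree (9 taxa).
The first is nested inside the second, so OTU23 shares a more recent common ancestor with OTU52.

OTU52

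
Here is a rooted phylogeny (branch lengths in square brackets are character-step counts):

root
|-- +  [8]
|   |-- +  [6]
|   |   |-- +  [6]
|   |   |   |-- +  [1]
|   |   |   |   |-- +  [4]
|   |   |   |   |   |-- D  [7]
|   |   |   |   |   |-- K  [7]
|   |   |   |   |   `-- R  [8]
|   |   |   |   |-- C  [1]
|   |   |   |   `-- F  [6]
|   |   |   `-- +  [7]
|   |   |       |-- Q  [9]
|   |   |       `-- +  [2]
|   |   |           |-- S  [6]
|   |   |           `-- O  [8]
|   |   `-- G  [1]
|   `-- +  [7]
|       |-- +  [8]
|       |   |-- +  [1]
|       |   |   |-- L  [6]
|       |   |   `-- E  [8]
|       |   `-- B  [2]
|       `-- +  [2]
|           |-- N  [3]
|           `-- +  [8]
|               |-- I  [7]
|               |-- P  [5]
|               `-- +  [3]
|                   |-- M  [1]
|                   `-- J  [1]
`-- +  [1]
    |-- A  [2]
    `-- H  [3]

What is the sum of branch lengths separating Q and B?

45

The path runs Q → … → MRCA → … → B; the MRCA is the node subtending (((((D,K,R),C,F),(Q,(S,O))),G),(((L,E),B),(N,(I,P,(M,J))))).
Branch lengths along that path: 9 + 7 + 6 + 6 + 7 + 8 + 2 = 45.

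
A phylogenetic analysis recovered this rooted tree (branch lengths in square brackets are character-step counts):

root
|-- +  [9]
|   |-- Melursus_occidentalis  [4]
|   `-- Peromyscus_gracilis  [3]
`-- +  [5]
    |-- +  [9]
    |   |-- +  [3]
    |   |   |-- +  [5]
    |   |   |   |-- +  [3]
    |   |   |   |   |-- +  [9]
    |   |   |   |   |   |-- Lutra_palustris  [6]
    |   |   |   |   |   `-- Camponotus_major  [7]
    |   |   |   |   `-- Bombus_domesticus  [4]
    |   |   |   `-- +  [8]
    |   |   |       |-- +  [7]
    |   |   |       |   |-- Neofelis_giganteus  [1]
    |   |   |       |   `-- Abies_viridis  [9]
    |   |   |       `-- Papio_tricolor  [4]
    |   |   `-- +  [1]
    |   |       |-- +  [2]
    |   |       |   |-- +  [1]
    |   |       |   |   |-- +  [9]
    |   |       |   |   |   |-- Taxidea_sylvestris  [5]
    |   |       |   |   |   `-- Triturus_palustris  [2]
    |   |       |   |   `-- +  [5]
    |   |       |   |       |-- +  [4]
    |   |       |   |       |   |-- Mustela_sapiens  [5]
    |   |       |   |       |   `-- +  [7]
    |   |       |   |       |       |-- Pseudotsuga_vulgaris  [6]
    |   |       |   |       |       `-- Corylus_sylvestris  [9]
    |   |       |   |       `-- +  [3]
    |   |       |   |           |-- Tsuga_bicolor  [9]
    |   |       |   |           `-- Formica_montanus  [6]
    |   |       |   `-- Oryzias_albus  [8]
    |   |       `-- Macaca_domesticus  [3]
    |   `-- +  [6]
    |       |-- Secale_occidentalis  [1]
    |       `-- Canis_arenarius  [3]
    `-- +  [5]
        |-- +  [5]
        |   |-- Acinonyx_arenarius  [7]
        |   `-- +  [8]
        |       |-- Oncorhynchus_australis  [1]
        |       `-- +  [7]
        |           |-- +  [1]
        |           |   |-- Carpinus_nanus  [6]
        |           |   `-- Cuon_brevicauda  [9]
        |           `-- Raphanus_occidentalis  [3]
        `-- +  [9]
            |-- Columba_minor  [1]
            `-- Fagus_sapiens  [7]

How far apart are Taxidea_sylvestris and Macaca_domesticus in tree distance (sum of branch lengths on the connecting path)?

The path runs Taxidea_sylvestris → … → MRCA → … → Macaca_domesticus; the MRCA is the node subtending ((((Taxidea_sylvestris,Triturus_palustris),((Mustela_sapiens,(Pseudotsuga_vulgaris,Corylus_sylvestris)),(Tsuga_bicolor,Formica_montanus))),Oryzias_albus),Macaca_domesticus).
Branch lengths along that path: 5 + 9 + 1 + 2 + 3 = 20.

20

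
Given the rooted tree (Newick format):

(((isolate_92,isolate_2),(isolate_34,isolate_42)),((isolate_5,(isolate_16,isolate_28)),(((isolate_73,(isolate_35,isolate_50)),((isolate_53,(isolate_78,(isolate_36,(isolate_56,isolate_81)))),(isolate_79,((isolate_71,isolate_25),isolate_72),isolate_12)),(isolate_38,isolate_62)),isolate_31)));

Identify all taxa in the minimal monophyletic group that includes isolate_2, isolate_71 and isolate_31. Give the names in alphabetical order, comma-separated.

Tracing isolate_2: it sits inside (isolate_92,isolate_2).
Tracing isolate_71: it sits inside (isolate_71,isolate_25).
Tracing isolate_31: it sits inside (((isolate_73,(isolate_35,isolate_50)),((isolate_53,(isolate_78,(isolate_36,(isolate_56,isolate_81)))),(isolate_79,((isolate_71,isolate_25),isolate_72),isolate_12)),(isolate_38,isolate_62)),isolate_31).
The smallest clade enclosing all 3 is the whole tree (their MRCA is the root), so the answer is all 23 tips in alphabetical order.

isolate_12, isolate_16, isolate_2, isolate_25, isolate_28, isolate_31, isolate_34, isolate_35, isolate_36, isolate_38, isolate_42, isolate_5, isolate_50, isolate_53, isolate_56, isolate_62, isolate_71, isolate_72, isolate_73, isolate_78, isolate_79, isolate_81, isolate_92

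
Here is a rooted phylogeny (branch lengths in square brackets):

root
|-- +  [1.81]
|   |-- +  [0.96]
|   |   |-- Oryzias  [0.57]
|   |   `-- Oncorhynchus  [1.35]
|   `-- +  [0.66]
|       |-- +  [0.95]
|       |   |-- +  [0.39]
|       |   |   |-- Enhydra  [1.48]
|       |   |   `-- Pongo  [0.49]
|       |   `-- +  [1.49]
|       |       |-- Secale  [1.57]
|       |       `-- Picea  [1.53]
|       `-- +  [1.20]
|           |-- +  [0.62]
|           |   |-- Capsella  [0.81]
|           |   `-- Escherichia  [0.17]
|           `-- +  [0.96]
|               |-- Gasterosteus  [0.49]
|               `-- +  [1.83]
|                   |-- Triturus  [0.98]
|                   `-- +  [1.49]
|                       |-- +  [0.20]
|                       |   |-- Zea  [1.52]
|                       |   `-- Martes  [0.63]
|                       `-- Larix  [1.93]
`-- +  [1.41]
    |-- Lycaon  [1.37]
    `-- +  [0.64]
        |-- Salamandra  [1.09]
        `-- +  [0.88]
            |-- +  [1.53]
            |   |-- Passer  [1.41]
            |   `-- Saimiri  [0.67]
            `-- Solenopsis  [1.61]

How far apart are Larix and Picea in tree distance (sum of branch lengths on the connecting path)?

11.38

The path runs Larix → … → MRCA → … → Picea; the MRCA is the node subtending (((Enhydra,Pongo),(Secale,Picea)),((Capsella,Escherichia),(Gasterosteus,(Triturus,((Zea,Martes),Larix))))).
Branch lengths along that path: 1.93 + 1.49 + 1.83 + 0.96 + 1.20 + 0.95 + 1.49 + 1.53 = 11.38.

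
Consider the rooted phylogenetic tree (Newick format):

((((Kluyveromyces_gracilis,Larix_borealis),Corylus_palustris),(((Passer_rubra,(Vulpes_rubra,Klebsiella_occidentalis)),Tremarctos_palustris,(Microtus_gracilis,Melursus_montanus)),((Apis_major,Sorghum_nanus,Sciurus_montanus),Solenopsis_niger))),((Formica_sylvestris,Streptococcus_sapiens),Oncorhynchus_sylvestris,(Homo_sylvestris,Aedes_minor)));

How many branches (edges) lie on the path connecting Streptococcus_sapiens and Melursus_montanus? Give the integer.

The MRCA of Streptococcus_sapiens and Melursus_montanus is the root of the tree.
From Streptococcus_sapiens up to that node: 3 branches. From Melursus_montanus up to the same node: 5 branches. Total: 3 + 5 = 8.

8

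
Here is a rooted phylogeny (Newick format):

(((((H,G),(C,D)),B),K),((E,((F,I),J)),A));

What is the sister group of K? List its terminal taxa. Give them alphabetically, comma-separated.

K attaches to the tree at the node subtending ((((H,G),(C,D)),B),K).
The other lineage descending from that same node — the sister group — is (((H,G),(C,D)),B); its 5 tips in alphabetical order are the answer.

B, C, D, G, H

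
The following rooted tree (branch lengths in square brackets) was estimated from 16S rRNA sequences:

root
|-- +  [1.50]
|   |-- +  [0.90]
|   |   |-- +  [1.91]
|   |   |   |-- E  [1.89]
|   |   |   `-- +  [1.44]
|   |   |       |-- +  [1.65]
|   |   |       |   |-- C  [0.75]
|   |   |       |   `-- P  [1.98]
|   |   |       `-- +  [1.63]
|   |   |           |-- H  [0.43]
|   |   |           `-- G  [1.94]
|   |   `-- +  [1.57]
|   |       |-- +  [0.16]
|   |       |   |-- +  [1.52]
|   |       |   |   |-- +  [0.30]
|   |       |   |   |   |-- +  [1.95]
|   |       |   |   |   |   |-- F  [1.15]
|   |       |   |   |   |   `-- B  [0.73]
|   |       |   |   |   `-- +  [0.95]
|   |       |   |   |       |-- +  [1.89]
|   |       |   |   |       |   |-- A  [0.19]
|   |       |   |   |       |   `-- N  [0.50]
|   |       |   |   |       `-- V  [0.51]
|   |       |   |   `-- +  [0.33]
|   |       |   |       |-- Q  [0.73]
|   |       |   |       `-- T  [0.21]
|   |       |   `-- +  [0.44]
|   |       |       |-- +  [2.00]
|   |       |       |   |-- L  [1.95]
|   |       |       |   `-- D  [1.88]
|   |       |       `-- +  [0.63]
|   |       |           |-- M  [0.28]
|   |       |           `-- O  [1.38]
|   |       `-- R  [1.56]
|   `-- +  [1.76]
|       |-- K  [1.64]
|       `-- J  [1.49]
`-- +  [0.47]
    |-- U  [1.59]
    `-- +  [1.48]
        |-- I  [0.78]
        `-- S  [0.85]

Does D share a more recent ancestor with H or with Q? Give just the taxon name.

Q

The MRCA of D and Q subtends ((((F,B),((A,N),V)),(Q,T)),((L,D),(M,O))) (11 taxa).
The MRCA of D and H subtends ((E,((C,P),(H,G))),(((((F,B),((A,N),V)),(Q,T)),((L,D),(M,O))),R)) (17 taxa).
The first is nested inside the second, so D shares a more recent common ancestor with Q.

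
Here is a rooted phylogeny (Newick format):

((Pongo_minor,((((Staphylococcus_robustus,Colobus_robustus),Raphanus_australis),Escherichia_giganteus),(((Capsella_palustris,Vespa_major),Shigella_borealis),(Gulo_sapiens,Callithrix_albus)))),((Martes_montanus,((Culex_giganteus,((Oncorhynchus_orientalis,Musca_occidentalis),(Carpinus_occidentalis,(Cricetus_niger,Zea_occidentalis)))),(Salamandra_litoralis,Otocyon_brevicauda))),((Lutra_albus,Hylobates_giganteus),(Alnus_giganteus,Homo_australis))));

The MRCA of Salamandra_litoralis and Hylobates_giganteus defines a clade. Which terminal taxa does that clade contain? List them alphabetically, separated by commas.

Tracing Salamandra_litoralis: it sits inside (Salamandra_litoralis,Otocyon_brevicauda).
Tracing Hylobates_giganteus: it sits inside (Lutra_albus,Hylobates_giganteus).
The smallest clade enclosing both is ((Martes_montanus,((Culex_giganteus,((Oncorhynchus_orientalis,Musca_occidentalis),(Carpinus_occidentalis,(Cricetus_niger,Zea_occidentalis)))),(Salamandra_litoralis,Otocyon_brevicauda))),((Lutra_albus,Hylobates_giganteus),(Alnus_giganteus,Homo_australis))); the answer is its 13 terminal taxa in alphabetical order.

Alnus_giganteus, Carpinus_occidentalis, Cricetus_niger, Culex_giganteus, Homo_australis, Hylobates_giganteus, Lutra_albus, Martes_montanus, Musca_occidentalis, Oncorhynchus_orientalis, Otocyon_brevicauda, Salamandra_litoralis, Zea_occidentalis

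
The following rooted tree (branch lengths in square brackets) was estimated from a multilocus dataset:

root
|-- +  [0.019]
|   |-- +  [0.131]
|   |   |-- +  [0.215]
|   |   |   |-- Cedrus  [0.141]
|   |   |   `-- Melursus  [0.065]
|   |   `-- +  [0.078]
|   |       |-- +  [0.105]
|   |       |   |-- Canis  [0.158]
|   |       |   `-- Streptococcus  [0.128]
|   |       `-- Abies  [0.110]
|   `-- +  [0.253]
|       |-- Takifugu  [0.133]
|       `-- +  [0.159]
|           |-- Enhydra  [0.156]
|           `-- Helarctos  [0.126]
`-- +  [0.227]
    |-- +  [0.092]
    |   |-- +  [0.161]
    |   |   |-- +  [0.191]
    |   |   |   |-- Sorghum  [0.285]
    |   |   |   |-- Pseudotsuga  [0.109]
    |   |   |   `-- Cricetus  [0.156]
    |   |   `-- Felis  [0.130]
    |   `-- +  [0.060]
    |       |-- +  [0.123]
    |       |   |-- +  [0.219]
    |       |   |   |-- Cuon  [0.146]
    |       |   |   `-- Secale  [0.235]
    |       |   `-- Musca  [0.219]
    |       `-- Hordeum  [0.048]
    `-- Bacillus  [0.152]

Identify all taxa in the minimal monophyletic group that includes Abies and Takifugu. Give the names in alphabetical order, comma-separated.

Tracing Abies: it sits inside ((Canis,Streptococcus),Abies).
Tracing Takifugu: it sits inside (Takifugu,(Enhydra,Helarctos)).
The smallest clade enclosing both is (((Cedrus,Melursus),((Canis,Streptococcus),Abies)),(Takifugu,(Enhydra,Helarctos))); the answer is its 8 terminal taxa in alphabetical order.

Abies, Canis, Cedrus, Enhydra, Helarctos, Melursus, Streptococcus, Takifugu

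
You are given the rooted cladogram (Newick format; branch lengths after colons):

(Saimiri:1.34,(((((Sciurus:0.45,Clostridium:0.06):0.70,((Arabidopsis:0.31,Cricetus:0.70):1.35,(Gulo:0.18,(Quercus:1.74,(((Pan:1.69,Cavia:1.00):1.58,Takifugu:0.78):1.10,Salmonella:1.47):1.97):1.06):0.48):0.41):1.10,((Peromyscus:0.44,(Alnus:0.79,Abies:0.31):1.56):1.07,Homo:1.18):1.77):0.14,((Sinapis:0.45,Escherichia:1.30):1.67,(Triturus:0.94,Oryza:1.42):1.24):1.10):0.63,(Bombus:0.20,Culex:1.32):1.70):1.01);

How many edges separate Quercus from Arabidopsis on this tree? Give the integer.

The MRCA of Quercus and Arabidopsis is the node subtending ((Arabidopsis,Cricetus),(Gulo,(Quercus,(((Pan,Cavia),Takifugu),Salmonella)))).
From Quercus up to that node: 3 branches. From Arabidopsis up to the same node: 2 branches. Total: 3 + 2 = 5.

5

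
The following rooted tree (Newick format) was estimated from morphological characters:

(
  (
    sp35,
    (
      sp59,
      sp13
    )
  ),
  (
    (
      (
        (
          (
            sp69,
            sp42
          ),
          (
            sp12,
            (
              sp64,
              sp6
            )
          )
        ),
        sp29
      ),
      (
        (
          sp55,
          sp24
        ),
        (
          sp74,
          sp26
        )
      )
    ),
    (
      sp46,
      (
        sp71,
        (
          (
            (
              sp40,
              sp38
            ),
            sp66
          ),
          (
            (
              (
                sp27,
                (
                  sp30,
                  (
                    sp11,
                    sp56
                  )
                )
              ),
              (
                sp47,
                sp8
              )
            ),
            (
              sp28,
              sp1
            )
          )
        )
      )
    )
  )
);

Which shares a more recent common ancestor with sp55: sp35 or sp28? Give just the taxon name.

The MRCA of sp55 and sp28 subtends (((((sp69,sp42),(sp12,(sp64,sp6))),sp29),((sp55,sp24),(sp74,sp26))),(sp46,(sp71,(((sp40,sp38),sp66),(((sp27,(sp30,(sp11,sp56))),(sp47,sp8)),(sp28,sp1)))))) (23 taxa).
The MRCA of sp55 and sp35 is the root, subtending the entire tree (26 taxa).
The first is nested inside the second, so sp55 shares a more recent common ancestor with sp28.

sp28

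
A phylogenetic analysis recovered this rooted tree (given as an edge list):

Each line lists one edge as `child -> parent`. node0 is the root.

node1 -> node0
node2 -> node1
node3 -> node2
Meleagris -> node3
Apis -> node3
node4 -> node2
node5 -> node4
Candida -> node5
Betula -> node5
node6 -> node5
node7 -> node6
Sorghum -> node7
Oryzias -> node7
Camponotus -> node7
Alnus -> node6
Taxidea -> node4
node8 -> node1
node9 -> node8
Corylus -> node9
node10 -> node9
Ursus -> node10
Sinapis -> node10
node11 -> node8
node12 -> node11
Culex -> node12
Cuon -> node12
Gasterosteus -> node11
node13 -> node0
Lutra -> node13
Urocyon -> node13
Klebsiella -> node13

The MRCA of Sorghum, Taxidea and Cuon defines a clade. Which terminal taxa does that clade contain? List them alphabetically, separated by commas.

Alnus, Apis, Betula, Camponotus, Candida, Corylus, Culex, Cuon, Gasterosteus, Meleagris, Oryzias, Sinapis, Sorghum, Taxidea, Ursus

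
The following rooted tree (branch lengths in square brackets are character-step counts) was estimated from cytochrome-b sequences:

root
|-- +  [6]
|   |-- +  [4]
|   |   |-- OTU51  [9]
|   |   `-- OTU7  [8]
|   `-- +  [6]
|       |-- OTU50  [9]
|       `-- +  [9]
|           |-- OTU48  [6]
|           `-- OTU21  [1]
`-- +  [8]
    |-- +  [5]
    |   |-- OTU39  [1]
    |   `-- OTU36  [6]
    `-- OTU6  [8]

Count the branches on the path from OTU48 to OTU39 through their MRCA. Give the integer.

7

The MRCA of OTU48 and OTU39 is the root of the tree.
From OTU48 up to that node: 4 branches. From OTU39 up to the same node: 3 branches. Total: 4 + 3 = 7.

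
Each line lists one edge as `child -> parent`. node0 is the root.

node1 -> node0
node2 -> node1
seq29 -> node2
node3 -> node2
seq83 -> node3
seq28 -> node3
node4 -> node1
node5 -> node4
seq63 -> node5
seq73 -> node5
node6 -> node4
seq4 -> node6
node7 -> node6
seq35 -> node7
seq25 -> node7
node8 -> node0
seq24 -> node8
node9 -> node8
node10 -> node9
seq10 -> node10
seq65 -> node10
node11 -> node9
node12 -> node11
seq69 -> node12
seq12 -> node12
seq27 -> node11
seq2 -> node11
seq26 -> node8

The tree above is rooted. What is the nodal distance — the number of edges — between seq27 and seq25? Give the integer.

The MRCA of seq27 and seq25 is the root of the tree.
From seq27 up to that node: 4 branches. From seq25 up to the same node: 5 branches. Total: 4 + 5 = 9.

9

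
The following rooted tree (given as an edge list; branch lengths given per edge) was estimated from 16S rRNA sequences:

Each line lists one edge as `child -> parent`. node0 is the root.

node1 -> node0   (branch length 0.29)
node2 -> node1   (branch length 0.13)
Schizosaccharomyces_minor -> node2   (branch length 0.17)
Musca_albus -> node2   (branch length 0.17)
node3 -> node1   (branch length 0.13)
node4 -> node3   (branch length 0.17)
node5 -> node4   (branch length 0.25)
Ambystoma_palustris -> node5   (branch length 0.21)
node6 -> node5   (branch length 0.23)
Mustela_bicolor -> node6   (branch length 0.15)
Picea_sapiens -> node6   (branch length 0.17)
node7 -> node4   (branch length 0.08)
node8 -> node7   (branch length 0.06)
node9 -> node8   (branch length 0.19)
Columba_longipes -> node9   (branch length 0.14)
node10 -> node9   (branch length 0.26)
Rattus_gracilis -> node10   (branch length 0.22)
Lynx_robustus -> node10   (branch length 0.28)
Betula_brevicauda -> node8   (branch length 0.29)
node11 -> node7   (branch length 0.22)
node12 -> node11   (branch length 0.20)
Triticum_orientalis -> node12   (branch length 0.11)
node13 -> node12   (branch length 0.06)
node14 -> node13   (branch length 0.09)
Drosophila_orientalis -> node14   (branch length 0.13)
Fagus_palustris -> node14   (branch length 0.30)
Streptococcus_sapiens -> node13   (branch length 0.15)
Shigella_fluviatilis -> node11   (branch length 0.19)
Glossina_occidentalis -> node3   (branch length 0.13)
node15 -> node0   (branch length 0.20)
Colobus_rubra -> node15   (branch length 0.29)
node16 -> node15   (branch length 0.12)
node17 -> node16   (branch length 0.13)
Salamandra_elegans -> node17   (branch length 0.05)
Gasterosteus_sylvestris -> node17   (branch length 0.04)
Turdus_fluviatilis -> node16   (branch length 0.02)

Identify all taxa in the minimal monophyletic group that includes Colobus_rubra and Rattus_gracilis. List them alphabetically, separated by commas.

Tracing Colobus_rubra: it sits inside (Colobus_rubra,((Salamandra_elegans,Gasterosteus_sylvestris),Turdus_fluviatilis)).
Tracing Rattus_gracilis: it sits inside (Rattus_gracilis,Lynx_robustus).
The smallest clade enclosing both is the whole tree (their MRCA is the root), so the answer is all 19 tips in alphabetical order.

Ambystoma_palustris, Betula_brevicauda, Colobus_rubra, Columba_longipes, Drosophila_orientalis, Fagus_palustris, Gasterosteus_sylvestris, Glossina_occidentalis, Lynx_robustus, Musca_albus, Mustela_bicolor, Picea_sapiens, Rattus_gracilis, Salamandra_elegans, Schizosaccharomyces_minor, Shigella_fluviatilis, Streptococcus_sapiens, Triticum_orientalis, Turdus_fluviatilis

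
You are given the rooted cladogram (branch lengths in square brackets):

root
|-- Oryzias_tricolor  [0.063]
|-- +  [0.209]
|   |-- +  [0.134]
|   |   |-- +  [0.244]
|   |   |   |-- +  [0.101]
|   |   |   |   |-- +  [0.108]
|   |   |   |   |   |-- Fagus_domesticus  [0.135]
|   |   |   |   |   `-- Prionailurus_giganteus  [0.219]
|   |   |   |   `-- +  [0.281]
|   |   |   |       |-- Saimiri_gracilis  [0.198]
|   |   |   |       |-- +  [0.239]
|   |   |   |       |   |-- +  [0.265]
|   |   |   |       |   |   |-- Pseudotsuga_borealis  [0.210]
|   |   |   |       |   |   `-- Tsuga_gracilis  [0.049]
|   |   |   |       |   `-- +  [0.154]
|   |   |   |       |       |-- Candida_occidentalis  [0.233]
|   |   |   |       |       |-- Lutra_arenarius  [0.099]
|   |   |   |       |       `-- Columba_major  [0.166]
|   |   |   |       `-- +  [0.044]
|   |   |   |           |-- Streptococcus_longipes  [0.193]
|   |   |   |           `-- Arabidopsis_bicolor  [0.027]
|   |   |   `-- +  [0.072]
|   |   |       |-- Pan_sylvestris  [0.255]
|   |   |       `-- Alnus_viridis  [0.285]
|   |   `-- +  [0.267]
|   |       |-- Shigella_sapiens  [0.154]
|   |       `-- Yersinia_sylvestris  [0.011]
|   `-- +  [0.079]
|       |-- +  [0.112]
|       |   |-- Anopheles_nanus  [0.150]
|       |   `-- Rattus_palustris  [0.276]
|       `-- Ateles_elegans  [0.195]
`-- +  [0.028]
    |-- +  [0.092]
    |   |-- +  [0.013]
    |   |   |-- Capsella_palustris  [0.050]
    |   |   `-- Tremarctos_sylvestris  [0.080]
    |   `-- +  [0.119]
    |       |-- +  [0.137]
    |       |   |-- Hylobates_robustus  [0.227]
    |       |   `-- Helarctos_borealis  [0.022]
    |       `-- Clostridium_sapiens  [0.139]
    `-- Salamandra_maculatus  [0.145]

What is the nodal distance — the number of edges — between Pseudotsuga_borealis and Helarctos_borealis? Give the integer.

13

The MRCA of Pseudotsuga_borealis and Helarctos_borealis is the root of the tree.
From Pseudotsuga_borealis up to that node: 8 branches. From Helarctos_borealis up to the same node: 5 branches. Total: 8 + 5 = 13.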